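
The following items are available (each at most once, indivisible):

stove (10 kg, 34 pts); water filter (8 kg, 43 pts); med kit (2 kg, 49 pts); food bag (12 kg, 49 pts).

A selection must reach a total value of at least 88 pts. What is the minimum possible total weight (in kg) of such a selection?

Subsets with value ≥ 88, sorted by total weight:
- water filter+med kit: weight 10, value 92
- med kit+food bag: weight 14, value 98
- stove+water filter+med kit: weight 20, value 126
- water filter+food bag: weight 20, value 92
Minimum weight: 10 kg.

10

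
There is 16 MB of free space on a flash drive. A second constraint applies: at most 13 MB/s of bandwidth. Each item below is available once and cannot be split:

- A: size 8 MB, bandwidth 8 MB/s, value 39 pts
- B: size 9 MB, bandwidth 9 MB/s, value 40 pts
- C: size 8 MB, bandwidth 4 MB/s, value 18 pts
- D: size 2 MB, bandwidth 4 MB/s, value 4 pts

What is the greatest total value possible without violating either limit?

Feasible sets respecting both limits:
- A+C: size 16, bandwidth 12, value 57
- B+D: size 11, bandwidth 13, value 44
- A+D: size 10, bandwidth 12, value 43
- B: size 9, bandwidth 9, value 40
Best: 57 pts.

57 pts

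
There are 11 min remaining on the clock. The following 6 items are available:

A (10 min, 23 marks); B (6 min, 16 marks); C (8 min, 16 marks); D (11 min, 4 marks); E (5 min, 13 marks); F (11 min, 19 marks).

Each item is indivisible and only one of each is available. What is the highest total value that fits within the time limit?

This is a 0/1 knapsack; check combinations near the capacity.
- B+E: time 6+5=11, value 16+13=29
- A: time 10, value 23
- F: time 11, value 19
Best: 29 marks.

29 marks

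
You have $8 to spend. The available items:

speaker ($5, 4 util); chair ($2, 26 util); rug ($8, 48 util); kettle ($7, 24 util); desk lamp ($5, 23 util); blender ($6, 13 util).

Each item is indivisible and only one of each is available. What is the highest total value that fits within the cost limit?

49 util

Check high-value combinations within $8:
- chair+desk lamp: cost 2+5=7, value 26+23=49
- rug: cost 8, value 48
- chair+blender: cost 2+6=8, value 26+13=39
Best: 49 util.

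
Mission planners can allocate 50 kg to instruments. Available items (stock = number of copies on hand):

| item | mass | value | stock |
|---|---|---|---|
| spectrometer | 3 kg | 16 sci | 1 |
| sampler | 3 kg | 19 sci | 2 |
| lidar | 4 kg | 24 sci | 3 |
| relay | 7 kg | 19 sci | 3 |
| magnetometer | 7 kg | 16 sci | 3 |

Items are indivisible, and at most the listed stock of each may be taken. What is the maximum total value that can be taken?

199 sci

Top feasible selections:
- 1×spectrometer + 2×sampler + 3×lidar + 3×relay + 1×magnetometer: mass 49, value 199
- 1×spectrometer + 2×sampler + 3×lidar + 2×relay + 2×magnetometer: mass 49, value 196
- 1×spectrometer + 2×sampler + 3×lidar + 1×relay + 3×magnetometer: mass 49, value 193
Best: 199 sci.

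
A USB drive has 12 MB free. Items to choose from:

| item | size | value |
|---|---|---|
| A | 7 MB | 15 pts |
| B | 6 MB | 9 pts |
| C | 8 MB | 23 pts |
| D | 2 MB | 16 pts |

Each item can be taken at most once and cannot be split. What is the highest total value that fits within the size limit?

Check high-value combinations within 12 MB:
- C+D: size 8+2=10, value 23+16=39
- A+D: size 7+2=9, value 15+16=31
- B+D: size 6+2=8, value 9+16=25
Best: 39 pts.

39 pts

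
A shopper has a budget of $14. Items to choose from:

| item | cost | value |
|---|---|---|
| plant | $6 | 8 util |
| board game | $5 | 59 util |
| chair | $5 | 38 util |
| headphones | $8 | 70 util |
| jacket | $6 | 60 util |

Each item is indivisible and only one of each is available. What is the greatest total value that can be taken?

130 util

Check high-value combinations within $14:
- headphones+jacket: cost 8+6=14, value 70+60=130
- board game+headphones: cost 5+8=13, value 59+70=129
- board game+jacket: cost 5+6=11, value 59+60=119
- chair+headphones: cost 5+8=13, value 38+70=108
Best: 130 util.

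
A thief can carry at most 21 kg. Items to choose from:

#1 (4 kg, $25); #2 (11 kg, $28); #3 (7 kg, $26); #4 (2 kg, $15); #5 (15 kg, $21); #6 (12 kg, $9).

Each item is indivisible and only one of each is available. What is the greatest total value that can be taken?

$69

Check high-value combinations within 21 kg:
- #2+#3+#4: weight 11+7+2=20, value 28+26+15=69
- #1+#2+#4: weight 4+11+2=17, value 25+28+15=68
- #1+#3+#4: weight 4+7+2=13, value 25+26+15=66
- #1+#4+#5: weight 4+2+15=21, value 25+15+21=61
Best: $69.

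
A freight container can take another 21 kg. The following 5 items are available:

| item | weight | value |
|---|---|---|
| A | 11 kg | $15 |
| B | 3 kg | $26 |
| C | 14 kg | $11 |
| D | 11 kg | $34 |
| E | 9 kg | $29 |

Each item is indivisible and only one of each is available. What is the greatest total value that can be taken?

Check high-value combinations within 21 kg:
- D+E: weight 11+9=20, value 34+29=63
- B+D: weight 3+11=14, value 26+34=60
- B+E: weight 3+9=12, value 26+29=55
- A+E: weight 11+9=20, value 15+29=44
Best: $63.

$63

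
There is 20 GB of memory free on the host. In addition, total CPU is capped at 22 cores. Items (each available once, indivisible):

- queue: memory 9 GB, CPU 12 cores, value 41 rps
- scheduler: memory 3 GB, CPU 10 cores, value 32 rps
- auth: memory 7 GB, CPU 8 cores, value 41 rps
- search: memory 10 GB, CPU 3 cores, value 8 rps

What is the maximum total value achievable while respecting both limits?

82 rps

Feasible sets respecting both limits:
- queue+auth: memory 16, CPU 20, value 82
- scheduler+auth+search: memory 20, CPU 21, value 81
- queue+scheduler: memory 12, CPU 22, value 73
Best: 82 rps.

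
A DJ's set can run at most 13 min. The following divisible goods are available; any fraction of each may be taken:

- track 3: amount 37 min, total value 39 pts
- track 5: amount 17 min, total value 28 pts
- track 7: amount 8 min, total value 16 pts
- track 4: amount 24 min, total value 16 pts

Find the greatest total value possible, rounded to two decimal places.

24.24

Take in order of value per unit:
- track 7 (16/8 per unit): all 8 → value 16, running total 16.00
- track 5 (28/17 per unit): 5 of 17 → value 5×28/17 = 8.2353, running total 24.24
Total 24.24.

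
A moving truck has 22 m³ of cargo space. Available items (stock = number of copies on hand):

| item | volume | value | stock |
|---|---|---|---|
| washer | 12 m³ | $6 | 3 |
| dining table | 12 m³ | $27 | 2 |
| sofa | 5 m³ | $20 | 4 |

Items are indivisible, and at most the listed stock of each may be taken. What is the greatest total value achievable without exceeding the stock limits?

$80

Top feasible selections:
- 4×sofa: volume 20, value 80
- 1×dining table + 2×sofa: volume 22, value 67
Best: $80.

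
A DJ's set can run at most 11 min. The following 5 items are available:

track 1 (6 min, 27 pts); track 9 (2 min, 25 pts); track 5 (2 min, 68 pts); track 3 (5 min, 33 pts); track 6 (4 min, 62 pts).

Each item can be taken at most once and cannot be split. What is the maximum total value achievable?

163 pts

Check high-value combinations within 11 min:
- track 5+track 3+track 6: duration 2+5+4=11, value 68+33+62=163
- track 9+track 5+track 6: duration 2+2+4=8, value 25+68+62=155
- track 5+track 6: duration 2+4=6, value 68+62=130
- track 9+track 5+track 3: duration 2+2+5=9, value 25+68+33=126
- track 1+track 9+track 5: duration 6+2+2=10, value 27+25+68=120
Best: 163 pts.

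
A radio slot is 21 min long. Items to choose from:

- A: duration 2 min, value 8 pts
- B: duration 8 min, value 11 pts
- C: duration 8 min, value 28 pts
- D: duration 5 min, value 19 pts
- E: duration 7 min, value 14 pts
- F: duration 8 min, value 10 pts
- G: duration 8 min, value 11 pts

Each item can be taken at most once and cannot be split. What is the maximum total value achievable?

61 pts

This is a 0/1 knapsack; check combinations near the capacity.
- C+D+E: duration 8+5+7=20, value 28+19+14=61
- B+C+D: duration 8+8+5=21, value 11+28+19=58
- C+D+G: duration 8+5+8=21, value 28+19+11=58
- C+D+F: duration 8+5+8=21, value 28+19+10=57
Best: 61 pts.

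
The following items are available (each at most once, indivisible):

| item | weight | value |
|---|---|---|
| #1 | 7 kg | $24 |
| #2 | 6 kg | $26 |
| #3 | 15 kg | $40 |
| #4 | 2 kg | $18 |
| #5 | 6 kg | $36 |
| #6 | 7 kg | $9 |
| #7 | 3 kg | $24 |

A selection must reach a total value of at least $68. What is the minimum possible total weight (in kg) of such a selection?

Subsets with value ≥ 68, sorted by total weight:
- #4+#5+#7: weight 11, value 78
- #2+#4+#7: weight 11, value 68
- #2+#4+#5: weight 14, value 80
- #2+#5+#7: weight 15, value 86
Minimum weight: 11 kg.

11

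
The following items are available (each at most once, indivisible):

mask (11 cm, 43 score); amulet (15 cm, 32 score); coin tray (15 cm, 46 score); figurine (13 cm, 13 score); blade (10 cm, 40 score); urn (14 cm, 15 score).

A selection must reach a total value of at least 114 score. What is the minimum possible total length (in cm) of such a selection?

36

Subsets with value ≥ 114, sorted by total length:
- mask+coin tray+blade: length 36, value 129
- mask+amulet+blade: length 36, value 115
Minimum length: 36 cm.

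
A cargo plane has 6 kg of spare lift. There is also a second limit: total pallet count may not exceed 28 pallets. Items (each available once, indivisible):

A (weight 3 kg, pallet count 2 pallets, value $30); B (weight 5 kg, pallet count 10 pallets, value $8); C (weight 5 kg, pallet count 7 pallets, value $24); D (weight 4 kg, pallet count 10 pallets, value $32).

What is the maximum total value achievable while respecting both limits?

Feasible sets respecting both limits:
- D: weight 4, pallet count 10, value 32
- A: weight 3, pallet count 2, value 30
- C: weight 5, pallet count 7, value 24
Best: $32.

$32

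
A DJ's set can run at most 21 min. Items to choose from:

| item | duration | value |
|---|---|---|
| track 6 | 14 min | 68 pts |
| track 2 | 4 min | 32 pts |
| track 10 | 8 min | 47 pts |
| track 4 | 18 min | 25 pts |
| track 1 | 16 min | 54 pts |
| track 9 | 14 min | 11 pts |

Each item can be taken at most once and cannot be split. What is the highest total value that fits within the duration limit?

100 pts

Check high-value combinations within 21 min:
- track 6+track 2: duration 14+4=18, value 68+32=100
- track 2+track 1: duration 4+16=20, value 32+54=86
- track 2+track 10: duration 4+8=12, value 32+47=79
- track 6: duration 14, value 68
- track 1: duration 16, value 54
Best: 100 pts.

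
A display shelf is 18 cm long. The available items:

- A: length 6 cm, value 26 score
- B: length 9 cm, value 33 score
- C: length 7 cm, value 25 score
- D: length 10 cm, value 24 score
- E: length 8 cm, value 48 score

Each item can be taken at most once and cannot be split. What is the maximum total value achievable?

Check high-value combinations within 18 cm:
- B+E: length 9+8=17, value 33+48=81
- A+E: length 6+8=14, value 26+48=74
- C+E: length 7+8=15, value 25+48=73
- D+E: length 10+8=18, value 24+48=72
- A+B: length 6+9=15, value 26+33=59
Best: 81 score.

81 score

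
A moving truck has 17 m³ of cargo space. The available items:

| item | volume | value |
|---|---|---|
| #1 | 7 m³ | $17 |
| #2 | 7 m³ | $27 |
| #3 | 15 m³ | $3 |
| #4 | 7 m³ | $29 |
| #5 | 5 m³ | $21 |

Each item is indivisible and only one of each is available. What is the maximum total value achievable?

$56

Check high-value combinations within 17 m³:
- #2+#4: volume 7+7=14, value 27+29=56
- #4+#5: volume 7+5=12, value 29+21=50
- #2+#5: volume 7+5=12, value 27+21=48
Best: $56.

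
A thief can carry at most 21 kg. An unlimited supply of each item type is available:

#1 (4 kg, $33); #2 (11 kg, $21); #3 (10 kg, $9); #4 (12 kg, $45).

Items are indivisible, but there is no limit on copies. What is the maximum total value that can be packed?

$165

Best value-per-unit is #1 at 33/4, and filling with it alone uses weight 5×4=20. No mix of the others beats 5×33 = 165.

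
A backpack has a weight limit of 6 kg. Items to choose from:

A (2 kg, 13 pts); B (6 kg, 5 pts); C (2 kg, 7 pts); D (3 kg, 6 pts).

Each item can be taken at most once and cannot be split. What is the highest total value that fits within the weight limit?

This is a 0/1 knapsack; check combinations near the capacity.
- A+C: weight 2+2=4, value 13+7=20
- A+D: weight 2+3=5, value 13+6=19
- A: weight 2, value 13
- C+D: weight 2+3=5, value 7+6=13
- C: weight 2, value 7
Best: 20 pts.

20 pts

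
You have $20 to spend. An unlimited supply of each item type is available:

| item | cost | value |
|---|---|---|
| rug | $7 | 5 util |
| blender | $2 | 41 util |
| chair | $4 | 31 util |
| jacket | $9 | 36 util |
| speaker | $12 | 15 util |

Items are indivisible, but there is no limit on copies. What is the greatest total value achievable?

Best value-per-unit is blender at 41/2, and filling with it alone uses cost 10×2=20. No mix of the others beats 10×41 = 410.

410 util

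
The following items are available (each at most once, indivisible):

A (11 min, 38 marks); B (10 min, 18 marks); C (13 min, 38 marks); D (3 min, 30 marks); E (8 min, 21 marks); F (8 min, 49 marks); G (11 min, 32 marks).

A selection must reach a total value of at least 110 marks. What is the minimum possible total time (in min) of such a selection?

22

Subsets with value ≥ 110, sorted by total time:
- A+D+F: time 22, value 117
- D+F+G: time 22, value 111
- C+D+F: time 24, value 117
Minimum time: 22 min.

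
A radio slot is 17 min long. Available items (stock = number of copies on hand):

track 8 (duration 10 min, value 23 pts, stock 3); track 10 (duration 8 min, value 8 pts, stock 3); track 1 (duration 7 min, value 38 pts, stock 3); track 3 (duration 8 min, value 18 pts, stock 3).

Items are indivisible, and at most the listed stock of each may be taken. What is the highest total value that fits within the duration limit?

76 pts

Top feasible selections:
- 2×track 1: duration 14, value 76
- 1×track 8 + 1×track 1: duration 17, value 61
- 1×track 1 + 1×track 3: duration 15, value 56
Best: 76 pts.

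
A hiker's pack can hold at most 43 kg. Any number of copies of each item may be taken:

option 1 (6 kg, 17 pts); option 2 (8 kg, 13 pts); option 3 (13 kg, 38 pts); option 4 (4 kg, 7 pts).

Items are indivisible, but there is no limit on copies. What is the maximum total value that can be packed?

123 pts

Best value-per-unit is option 3 at 38/13; filling with it alone gives 3×38 = 114.
Optimal mix: 5×option 1 + 1×option 3 → weight 43, value 123.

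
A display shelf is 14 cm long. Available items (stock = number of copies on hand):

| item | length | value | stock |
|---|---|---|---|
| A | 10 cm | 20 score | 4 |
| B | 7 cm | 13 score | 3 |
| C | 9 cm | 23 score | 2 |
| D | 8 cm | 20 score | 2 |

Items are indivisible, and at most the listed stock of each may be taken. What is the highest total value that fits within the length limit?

Best selections within length 14 and stock limits:
- 2×B: length 14, value 26
- 1×C: length 9, value 23
Best: 26 score.

26 score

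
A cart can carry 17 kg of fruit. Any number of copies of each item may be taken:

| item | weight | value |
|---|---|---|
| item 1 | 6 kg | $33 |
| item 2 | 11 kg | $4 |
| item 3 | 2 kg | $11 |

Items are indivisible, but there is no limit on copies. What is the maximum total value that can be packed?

Best value-per-unit is item 1 at 33/6; filling with it alone gives 2×33 = 66.
Optimal mix: 2×item 1 + 2×item 3 → weight 16, value 88.

$88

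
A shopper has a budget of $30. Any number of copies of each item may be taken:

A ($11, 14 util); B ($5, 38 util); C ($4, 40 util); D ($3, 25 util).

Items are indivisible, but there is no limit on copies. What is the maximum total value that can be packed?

Best value-per-unit is C at 40/4; filling with it alone gives 7×40 = 280.
Optimal mix: 6×C + 2×D → cost 30, value 290.

290 util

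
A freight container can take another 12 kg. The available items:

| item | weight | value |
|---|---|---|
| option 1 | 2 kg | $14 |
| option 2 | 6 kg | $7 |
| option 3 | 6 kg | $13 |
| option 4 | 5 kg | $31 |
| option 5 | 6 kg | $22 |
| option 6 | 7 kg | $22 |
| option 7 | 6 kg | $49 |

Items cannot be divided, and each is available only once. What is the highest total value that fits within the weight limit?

This is a 0/1 knapsack; check combinations near the capacity.
- option 4+option 7: weight 5+6=11, value 31+49=80
- option 5+option 7: weight 6+6=12, value 22+49=71
- option 1+option 7: weight 2+6=8, value 14+49=63
- option 3+option 7: weight 6+6=12, value 13+49=62
- option 2+option 7: weight 6+6=12, value 7+49=56
Best: $80.

$80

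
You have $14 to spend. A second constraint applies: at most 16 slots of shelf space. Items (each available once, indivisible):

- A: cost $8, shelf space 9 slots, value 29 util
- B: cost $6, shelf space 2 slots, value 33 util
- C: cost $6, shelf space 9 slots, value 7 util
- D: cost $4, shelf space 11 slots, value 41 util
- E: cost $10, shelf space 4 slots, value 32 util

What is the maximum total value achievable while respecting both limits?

74 util

Feasible sets respecting both limits:
- B+D: cost 10, shelf space 13, value 74
- D+E: cost 14, shelf space 15, value 73
- A+B: cost 14, shelf space 11, value 62
- D: cost 4, shelf space 11, value 41
Best: 74 util.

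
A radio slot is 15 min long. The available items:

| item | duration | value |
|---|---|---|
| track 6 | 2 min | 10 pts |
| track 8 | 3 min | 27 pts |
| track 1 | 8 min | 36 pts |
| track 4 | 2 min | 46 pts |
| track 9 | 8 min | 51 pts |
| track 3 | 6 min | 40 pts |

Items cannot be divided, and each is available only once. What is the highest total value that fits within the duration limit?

134 pts

Check high-value combinations within 15 min:
- track 6+track 8+track 4+track 9: duration 2+3+2+8=15, value 10+27+46+51=134
- track 8+track 4+track 9: duration 3+2+8=13, value 27+46+51=124
- track 6+track 8+track 4+track 3: duration 2+3+2+6=13, value 10+27+46+40=123
- track 6+track 8+track 1+track 4: duration 2+3+8+2=15, value 10+27+36+46=119
Best: 134 pts.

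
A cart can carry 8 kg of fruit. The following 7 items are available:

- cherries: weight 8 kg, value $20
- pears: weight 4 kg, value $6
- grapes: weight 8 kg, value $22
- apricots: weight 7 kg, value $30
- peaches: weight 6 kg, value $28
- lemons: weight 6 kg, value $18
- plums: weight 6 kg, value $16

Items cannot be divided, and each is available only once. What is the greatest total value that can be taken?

$30

Check high-value combinations within 8 kg:
- apricots: weight 7, value 30
- peaches: weight 6, value 28
- grapes: weight 8, value 22
Best: $30.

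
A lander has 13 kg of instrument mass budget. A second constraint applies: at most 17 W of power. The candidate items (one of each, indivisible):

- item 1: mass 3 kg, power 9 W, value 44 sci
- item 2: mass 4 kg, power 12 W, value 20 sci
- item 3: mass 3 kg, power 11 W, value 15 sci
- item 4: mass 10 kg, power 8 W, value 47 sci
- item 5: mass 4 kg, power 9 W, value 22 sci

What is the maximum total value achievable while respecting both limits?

91 sci

Feasible sets respecting both limits:
- item 1+item 4: mass 13, power 17, value 91
- item 4: mass 10, power 8, value 47
- item 1: mass 3, power 9, value 44
- item 5: mass 4, power 9, value 22
Best: 91 sci.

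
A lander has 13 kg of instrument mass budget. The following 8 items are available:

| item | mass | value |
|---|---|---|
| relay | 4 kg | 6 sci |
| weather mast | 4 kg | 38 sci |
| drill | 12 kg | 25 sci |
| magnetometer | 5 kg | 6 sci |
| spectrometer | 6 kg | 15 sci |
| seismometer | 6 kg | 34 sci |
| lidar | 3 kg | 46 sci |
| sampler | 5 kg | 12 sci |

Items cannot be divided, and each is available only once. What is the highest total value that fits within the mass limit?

Check high-value combinations within 13 kg:
- weather mast+seismometer+lidar: mass 4+6+3=13, value 38+34+46=118
- weather mast+spectrometer+lidar: mass 4+6+3=13, value 38+15+46=99
- weather mast+lidar+sampler: mass 4+3+5=12, value 38+46+12=96
Best: 118 sci.

118 sci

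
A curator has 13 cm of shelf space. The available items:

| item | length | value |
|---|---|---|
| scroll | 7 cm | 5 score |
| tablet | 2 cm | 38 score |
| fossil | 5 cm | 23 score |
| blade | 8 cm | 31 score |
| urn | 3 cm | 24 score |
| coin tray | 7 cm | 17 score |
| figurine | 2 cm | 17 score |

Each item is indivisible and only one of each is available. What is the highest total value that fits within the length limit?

102 score

Check high-value combinations within 13 cm:
- tablet+fossil+urn+figurine: length 2+5+3+2=12, value 38+23+24+17=102
- tablet+blade+urn: length 2+8+3=13, value 38+31+24=93
- tablet+blade+figurine: length 2+8+2=12, value 38+31+17=86
- tablet+fossil+urn: length 2+5+3=10, value 38+23+24=85
Best: 102 score.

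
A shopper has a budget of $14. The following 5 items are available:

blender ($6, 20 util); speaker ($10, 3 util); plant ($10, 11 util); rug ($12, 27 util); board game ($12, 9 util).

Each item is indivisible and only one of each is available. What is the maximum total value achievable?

Check high-value combinations within $14:
- rug: cost 12, value 27
- blender: cost 6, value 20
- plant: cost 10, value 11
Best: 27 util.

27 util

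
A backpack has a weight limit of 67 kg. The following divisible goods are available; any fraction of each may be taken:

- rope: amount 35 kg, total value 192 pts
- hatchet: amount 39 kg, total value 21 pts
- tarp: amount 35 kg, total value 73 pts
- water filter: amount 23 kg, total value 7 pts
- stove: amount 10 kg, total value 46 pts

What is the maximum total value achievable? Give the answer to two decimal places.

283.89

Take in order of value per unit:
- rope (192/35 per unit): all 35 → value 192, running total 192.00
- stove (46/10 per unit): all 10 → value 46, running total 238.00
- tarp (73/35 per unit): 22 of 35 → value 22×73/35 = 45.8857, running total 283.89
Total 283.89.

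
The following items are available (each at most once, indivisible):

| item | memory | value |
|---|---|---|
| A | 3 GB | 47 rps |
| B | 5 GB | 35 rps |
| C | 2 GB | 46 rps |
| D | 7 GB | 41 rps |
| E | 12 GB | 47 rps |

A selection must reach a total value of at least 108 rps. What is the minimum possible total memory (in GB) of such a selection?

Subsets with value ≥ 108, sorted by total memory:
- A+B+C: memory 10, value 128
- A+C+D: memory 12, value 134
Minimum memory: 10 GB.

10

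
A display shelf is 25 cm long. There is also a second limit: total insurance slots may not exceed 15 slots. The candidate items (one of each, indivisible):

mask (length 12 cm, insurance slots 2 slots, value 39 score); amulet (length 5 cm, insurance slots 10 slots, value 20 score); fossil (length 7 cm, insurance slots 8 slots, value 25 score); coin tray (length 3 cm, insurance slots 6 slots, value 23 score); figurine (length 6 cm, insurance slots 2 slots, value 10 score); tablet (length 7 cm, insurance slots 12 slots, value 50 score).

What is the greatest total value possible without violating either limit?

Feasible sets respecting both limits:
- mask+tablet: length 19, insurance slots 14, value 89
- mask+fossil+figurine: length 25, insurance slots 12, value 74
- mask+coin tray+figurine: length 21, insurance slots 10, value 72
Best: 89 score.

89 score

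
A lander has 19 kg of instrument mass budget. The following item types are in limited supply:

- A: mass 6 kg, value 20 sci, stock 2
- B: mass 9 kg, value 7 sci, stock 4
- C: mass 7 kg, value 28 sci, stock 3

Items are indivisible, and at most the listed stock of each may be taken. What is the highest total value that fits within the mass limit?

68 sci

Best selections within mass 19 and stock limits:
- 2×A + 1×C: mass 19, value 68
- 2×C: mass 14, value 56
- 1×A + 1×C: mass 13, value 48
Best: 68 sci.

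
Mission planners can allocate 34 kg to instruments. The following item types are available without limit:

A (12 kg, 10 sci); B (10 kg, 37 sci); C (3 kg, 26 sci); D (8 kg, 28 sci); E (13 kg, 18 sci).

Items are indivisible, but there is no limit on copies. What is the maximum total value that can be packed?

Best value-per-unit is C at 26/3, and filling with it alone uses mass 11×3=33. No mix of the others beats 11×26 = 286.

286 sci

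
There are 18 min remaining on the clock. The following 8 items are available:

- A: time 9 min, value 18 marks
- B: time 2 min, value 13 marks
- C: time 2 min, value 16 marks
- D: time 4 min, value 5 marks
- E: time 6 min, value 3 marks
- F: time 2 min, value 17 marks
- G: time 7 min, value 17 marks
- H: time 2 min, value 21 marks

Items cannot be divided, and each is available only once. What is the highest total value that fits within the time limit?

85 marks

Check high-value combinations within 18 min:
- A+B+C+F+H: time 9+2+2+2+2=17, value 18+13+16+17+21=85
- B+C+F+G+H: time 2+2+2+7+2=15, value 13+16+17+17+21=84
- C+D+F+G+H: time 2+4+2+7+2=17, value 16+5+17+17+21=76
- B+C+D+E+F+H: time 2+2+4+6+2+2=18, value 13+16+5+3+17+21=75
Best: 85 marks.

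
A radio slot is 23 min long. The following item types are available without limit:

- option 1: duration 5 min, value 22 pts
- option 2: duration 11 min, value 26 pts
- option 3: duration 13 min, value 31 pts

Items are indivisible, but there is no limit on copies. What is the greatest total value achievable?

88 pts

Best value-per-unit is option 1 at 22/5, and filling with it alone uses duration 4×5=20. No mix of the others beats 4×22 = 88.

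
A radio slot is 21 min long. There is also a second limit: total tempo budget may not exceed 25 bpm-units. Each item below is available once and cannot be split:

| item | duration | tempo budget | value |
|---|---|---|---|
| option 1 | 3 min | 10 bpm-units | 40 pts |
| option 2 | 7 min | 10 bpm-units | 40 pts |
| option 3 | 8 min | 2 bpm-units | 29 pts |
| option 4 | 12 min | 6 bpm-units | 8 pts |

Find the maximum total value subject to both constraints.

109 pts

Feasible sets respecting both limits:
- option 1+option 2+option 3: duration 18, tempo budget 22, value 109
- option 1+option 2: duration 10, tempo budget 20, value 80
- option 1+option 3: duration 11, tempo budget 12, value 69
Best: 109 pts.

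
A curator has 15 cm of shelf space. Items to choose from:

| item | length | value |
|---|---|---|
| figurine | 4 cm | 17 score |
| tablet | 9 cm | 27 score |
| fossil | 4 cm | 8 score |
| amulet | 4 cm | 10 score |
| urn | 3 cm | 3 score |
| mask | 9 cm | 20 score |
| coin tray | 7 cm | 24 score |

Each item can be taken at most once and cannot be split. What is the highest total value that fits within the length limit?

Check high-value combinations within 15 cm:
- figurine+amulet+coin tray: length 4+4+7=15, value 17+10+24=51
- figurine+fossil+coin tray: length 4+4+7=15, value 17+8+24=49
- figurine+tablet: length 4+9=13, value 17+27=44
- figurine+urn+coin tray: length 4+3+7=14, value 17+3+24=44
- fossil+amulet+coin tray: length 4+4+7=15, value 8+10+24=42
Best: 51 score.

51 score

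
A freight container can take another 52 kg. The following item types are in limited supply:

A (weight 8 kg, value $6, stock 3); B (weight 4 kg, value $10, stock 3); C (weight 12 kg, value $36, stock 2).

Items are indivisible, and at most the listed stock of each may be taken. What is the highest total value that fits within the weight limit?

$114

Top feasible selections:
- 2×A + 3×B + 2×C: weight 52, value 114
- 1×A + 3×B + 2×C: weight 44, value 108
- 2×A + 2×B + 2×C: weight 48, value 104
- 3×B + 2×C: weight 36, value 102
Best: $114.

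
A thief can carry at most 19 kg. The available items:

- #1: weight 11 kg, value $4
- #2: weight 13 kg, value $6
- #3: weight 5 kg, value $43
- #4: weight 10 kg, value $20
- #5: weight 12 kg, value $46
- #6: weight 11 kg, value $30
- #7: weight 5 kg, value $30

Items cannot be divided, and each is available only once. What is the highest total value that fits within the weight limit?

$89

This is a 0/1 knapsack; check combinations near the capacity.
- #3+#5: weight 5+12=17, value 43+46=89
- #5+#7: weight 12+5=17, value 46+30=76
- #3+#7: weight 5+5=10, value 43+30=73
Best: $89.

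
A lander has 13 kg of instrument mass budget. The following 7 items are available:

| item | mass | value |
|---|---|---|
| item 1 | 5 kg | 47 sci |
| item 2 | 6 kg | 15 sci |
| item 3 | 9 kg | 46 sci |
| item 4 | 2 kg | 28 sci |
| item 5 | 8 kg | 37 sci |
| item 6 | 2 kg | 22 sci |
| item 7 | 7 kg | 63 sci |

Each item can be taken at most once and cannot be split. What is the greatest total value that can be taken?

This is a 0/1 knapsack; check combinations near the capacity.
- item 4+item 6+item 7: mass 2+2+7=11, value 28+22+63=113
- item 1+item 7: mass 5+7=12, value 47+63=110
- item 1+item 4+item 6: mass 5+2+2=9, value 47+28+22=97
- item 3+item 4+item 6: mass 9+2+2=13, value 46+28+22=96
- item 4+item 7: mass 2+7=9, value 28+63=91
Best: 113 sci.

113 sci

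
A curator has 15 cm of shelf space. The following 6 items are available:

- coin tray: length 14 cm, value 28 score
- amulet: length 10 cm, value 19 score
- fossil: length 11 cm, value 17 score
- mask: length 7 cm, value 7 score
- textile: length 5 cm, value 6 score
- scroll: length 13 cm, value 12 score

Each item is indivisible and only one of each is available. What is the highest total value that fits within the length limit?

28 score

Check high-value combinations within 15 cm:
- coin tray: length 14, value 28
- amulet+textile: length 10+5=15, value 19+6=25
- amulet: length 10, value 19
Best: 28 score.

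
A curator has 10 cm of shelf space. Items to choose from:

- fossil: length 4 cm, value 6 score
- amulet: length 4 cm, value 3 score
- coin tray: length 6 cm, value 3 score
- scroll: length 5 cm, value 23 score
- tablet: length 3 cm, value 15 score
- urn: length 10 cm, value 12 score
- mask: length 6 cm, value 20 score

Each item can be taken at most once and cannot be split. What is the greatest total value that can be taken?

38 score

Check high-value combinations within 10 cm:
- scroll+tablet: length 5+3=8, value 23+15=38
- tablet+mask: length 3+6=9, value 15+20=35
- fossil+scroll: length 4+5=9, value 6+23=29
- amulet+scroll: length 4+5=9, value 3+23=26
Best: 38 score.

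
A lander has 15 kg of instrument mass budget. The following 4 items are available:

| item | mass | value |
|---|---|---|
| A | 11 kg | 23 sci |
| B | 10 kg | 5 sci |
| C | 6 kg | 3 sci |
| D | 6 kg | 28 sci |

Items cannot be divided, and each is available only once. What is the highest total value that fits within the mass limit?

This is a 0/1 knapsack; check combinations near the capacity.
- C+D: mass 6+6=12, value 3+28=31
- D: mass 6, value 28
- A: mass 11, value 23
- B: mass 10, value 5
- C: mass 6, value 3
Best: 31 sci.

31 sci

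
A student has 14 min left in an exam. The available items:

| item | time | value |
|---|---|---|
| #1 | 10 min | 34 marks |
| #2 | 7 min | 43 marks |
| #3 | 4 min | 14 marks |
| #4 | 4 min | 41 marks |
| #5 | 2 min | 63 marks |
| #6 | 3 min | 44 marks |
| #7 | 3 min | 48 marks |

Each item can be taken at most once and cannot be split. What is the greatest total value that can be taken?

Check high-value combinations within 14 min:
- #4+#5+#6+#7: time 4+2+3+3=12, value 41+63+44+48=196
- #3+#5+#6+#7: time 4+2+3+3=12, value 14+63+44+48=169
- #3+#4+#5+#7: time 4+4+2+3=13, value 14+41+63+48=166
Best: 196 marks.

196 marks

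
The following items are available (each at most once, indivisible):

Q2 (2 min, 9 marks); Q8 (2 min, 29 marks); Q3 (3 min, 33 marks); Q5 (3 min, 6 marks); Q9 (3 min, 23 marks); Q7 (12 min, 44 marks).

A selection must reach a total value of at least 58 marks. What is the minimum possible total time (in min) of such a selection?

5

Subsets with value ≥ 58, sorted by total time:
- Q8+Q3: time 5, value 62
- Q2+Q8+Q3: time 7, value 71
- Q2+Q8+Q9: time 7, value 61
- Q8+Q3+Q9: time 8, value 85
Minimum time: 5 min.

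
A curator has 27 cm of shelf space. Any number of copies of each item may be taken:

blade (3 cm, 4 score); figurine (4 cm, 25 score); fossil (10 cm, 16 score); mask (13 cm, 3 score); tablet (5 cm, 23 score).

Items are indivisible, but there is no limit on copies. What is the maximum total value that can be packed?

154 score

Best value-per-unit is figurine at 25/4; filling with it alone gives 6×25 = 150.
Optimal mix: 1×blade + 6×figurine → length 27, value 154.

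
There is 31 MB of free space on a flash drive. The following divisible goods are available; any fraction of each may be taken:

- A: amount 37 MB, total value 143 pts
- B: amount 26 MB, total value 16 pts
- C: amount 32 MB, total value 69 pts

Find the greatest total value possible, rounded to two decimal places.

Take in order of value per unit:
- A (143/37 per unit): 31 of 37 → value 31×143/37 = 119.8108, running total 119.81
Total 119.81.

119.81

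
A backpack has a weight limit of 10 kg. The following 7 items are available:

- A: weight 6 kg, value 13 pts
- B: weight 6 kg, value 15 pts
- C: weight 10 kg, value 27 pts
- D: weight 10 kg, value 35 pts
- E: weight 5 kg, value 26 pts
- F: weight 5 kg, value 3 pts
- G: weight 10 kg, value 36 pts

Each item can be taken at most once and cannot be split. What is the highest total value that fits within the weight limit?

36 pts

This is a 0/1 knapsack; check combinations near the capacity.
- G: weight 10, value 36
- D: weight 10, value 35
- E+F: weight 5+5=10, value 26+3=29
Best: 36 pts.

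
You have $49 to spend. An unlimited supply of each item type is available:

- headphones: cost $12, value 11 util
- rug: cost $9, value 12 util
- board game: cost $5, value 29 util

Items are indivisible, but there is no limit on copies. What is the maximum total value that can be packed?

Best value-per-unit is board game at 29/5, and filling with it alone uses cost 9×5=45. No mix of the others beats 9×29 = 261.

261 util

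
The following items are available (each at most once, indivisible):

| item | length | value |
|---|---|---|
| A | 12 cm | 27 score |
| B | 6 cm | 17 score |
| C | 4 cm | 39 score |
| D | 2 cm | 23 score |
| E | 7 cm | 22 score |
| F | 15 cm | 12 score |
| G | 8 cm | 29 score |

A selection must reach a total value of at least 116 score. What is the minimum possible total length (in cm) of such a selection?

Subsets with value ≥ 116, sorted by total length:
- A+C+D+G: length 26, value 118
- B+C+D+E+G: length 27, value 130
- A+B+C+D+E: length 31, value 128
Minimum length: 26 cm.

26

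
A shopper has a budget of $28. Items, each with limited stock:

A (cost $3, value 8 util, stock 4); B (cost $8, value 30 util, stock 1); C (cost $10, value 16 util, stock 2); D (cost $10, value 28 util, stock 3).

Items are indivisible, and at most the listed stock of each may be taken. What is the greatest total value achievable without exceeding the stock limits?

86 util

Best selections within cost 28 and stock limits:
- 1×B + 2×D: cost 28, value 86
- 3×A + 1×B + 1×D: cost 27, value 82
Best: 86 util.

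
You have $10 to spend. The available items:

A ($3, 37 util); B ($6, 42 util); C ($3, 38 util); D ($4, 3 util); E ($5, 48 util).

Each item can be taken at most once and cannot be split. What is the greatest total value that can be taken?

86 util

Check high-value combinations within $10:
- C+E: cost 3+5=8, value 38+48=86
- A+E: cost 3+5=8, value 37+48=85
- B+C: cost 6+3=9, value 42+38=80
- A+B: cost 3+6=9, value 37+42=79
Best: 86 util.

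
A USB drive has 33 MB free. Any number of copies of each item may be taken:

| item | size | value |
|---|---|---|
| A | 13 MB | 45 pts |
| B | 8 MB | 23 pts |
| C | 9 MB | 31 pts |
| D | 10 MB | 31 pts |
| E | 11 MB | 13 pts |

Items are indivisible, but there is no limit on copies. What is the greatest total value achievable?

107 pts

Best value-per-unit is A at 45/13; filling with it alone gives 2×45 = 90.
Optimal mix: 1×A + 2×C → size 31, value 107.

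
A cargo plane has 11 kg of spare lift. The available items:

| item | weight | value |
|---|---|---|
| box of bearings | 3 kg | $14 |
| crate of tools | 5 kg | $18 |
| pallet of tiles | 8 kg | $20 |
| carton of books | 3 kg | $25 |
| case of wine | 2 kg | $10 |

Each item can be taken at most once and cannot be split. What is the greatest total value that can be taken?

Check high-value combinations within 11 kg:
- box of bearings+crate of tools+carton of books: weight 3+5+3=11, value 14+18+25=57
- crate of tools+carton of books+case of wine: weight 5+3+2=10, value 18+25+10=53
- box of bearings+carton of books+case of wine: weight 3+3+2=8, value 14+25+10=49
Best: $57.

$57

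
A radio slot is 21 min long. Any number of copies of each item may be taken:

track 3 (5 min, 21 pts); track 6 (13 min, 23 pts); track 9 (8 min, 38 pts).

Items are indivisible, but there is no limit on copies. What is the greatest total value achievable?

97 pts

Best value-per-unit is track 9 at 38/8; filling with it alone gives 2×38 = 76.
Optimal mix: 1×track 3 + 2×track 9 → duration 21, value 97.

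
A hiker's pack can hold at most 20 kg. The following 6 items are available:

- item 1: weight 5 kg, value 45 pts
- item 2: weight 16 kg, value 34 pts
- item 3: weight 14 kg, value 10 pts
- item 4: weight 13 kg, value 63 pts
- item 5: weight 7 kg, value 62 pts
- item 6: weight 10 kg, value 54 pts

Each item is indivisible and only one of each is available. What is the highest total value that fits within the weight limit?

Check high-value combinations within 20 kg:
- item 4+item 5: weight 13+7=20, value 63+62=125
- item 5+item 6: weight 7+10=17, value 62+54=116
- item 1+item 4: weight 5+13=18, value 45+63=108
- item 1+item 5: weight 5+7=12, value 45+62=107
Best: 125 pts.

125 pts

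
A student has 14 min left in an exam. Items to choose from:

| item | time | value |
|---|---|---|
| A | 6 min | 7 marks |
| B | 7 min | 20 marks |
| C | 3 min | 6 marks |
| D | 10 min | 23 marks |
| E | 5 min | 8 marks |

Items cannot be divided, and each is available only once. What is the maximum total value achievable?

This is a 0/1 knapsack; check combinations near the capacity.
- C+D: time 3+10=13, value 6+23=29
- B+E: time 7+5=12, value 20+8=28
- A+B: time 6+7=13, value 7+20=27
Best: 29 marks.

29 marks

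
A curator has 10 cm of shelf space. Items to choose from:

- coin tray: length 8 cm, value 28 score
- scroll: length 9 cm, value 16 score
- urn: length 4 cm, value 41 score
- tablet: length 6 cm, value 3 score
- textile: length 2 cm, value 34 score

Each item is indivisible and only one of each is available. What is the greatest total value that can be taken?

Check high-value combinations within 10 cm:
- urn+textile: length 4+2=6, value 41+34=75
- coin tray+textile: length 8+2=10, value 28+34=62
- urn+tablet: length 4+6=10, value 41+3=44
- urn: length 4, value 41
Best: 75 score.

75 score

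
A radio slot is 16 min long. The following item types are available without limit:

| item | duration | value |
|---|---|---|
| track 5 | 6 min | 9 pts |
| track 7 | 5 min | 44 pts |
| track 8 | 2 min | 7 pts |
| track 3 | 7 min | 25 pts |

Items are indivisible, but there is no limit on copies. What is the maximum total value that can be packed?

Best value-per-unit is track 7 at 44/5, and filling with it alone uses duration 3×5=15. No mix of the others beats 3×44 = 132.

132 pts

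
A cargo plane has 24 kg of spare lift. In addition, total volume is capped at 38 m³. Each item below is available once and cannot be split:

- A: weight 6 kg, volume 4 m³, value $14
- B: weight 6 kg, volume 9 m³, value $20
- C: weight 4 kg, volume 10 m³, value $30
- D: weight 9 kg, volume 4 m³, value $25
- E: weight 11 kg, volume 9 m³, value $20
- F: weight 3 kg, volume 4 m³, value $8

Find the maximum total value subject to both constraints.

$83

Feasible sets respecting both limits:
- B+C+D+F: weight 22, volume 27, value 83
- B+C+E+F: weight 24, volume 32, value 78
- A+C+D+F: weight 22, volume 22, value 77
- B+C+D: weight 19, volume 23, value 75
Best: $83.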